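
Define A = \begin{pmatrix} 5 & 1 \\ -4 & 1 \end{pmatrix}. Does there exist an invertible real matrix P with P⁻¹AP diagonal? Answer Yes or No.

Characteristic polynomial: p(t) = t^2 - 6t + 9 = (t - 3)^2.
t = 3 has algebraic multiplicity 2; rank(A − 3I) = 1, so geometric multiplicity = 1.
Geometric multiplicity < algebraic multiplicity, so A is not diagonalizable.

No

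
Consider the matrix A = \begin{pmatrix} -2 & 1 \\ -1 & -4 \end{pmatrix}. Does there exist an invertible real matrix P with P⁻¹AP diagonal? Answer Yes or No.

Characteristic polynomial: p(λ) = λ^2 + 6λ + 9 = (λ + 3)^2.
λ = -3 has algebraic multiplicity 2; rank(A + 3I) = 1, so geometric multiplicity = 1.
Geometric multiplicity < algebraic multiplicity, so A is not diagonalizable.

No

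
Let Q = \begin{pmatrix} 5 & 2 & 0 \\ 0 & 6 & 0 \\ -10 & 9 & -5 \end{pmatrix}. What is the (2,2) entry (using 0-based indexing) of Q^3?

Characteristic polynomial: r^3 - 6r^2 - 25r + 150 = (r - 6)(r - 5)(r + 5), so the eigenvalues are -5, 5, 6.
r=-5: eigenvector (0, 0, 1).
r=6: eigenvector (2, 1, -1).
r=5: eigenvector (1, 0, -1).
P = [[0, 2, 1], [0, 1, 0], [1, -1, -1]], D = diag(-5, 6, 5), P⁻¹ = [[1, -1, 1], [0, 1, 0], [1, -2, 0]].
Q³ = P·diag(-125, 216, 125)·P⁻¹ = [[125, 182, 0], [0, 216, 0], [-250, 159, -125]].
The requested entry is -125.

-125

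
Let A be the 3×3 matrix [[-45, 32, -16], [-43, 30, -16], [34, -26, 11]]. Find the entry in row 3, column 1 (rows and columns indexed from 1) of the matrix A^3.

Characteristic polynomial: λ^3 + 4λ^2 - 11λ - 30 = (λ - 3)(λ + 2)(λ + 5), so the eigenvalues are -5, -2, 3.
λ=-5: eigenvector (2, 2, -1).
λ=-2: eigenvector (0, 1, 2).
λ=3: eigenvector (-1, -1, 1).
P = [[2, 0, -1], [2, 1, -1], [-1, 2, 1]], D = diag(-5, -2, 3), P⁻¹ = [[3, -2, 1], [-1, 1, 0], [5, -4, 2]].
A³ = P·diag(-125, -8, 27)·P⁻¹ = [[-885, 608, -304], [-877, 600, -304], [526, -374, 179]].
The requested entry is 526.

526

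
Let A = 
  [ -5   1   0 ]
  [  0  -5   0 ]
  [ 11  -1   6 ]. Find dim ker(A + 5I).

1

A + 5I = [[0, 1, 0], [0, 0, 0], [11, -1, 11]].
This matrix has rank 2, so its null space has dimension 3 − 2 = 1.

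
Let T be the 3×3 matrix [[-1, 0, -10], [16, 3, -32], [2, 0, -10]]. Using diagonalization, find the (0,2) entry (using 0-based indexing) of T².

110

Characteristic polynomial: λ^3 + 8λ^2 - 3λ - 90 = (λ - 3)(λ + 5)(λ + 6), so the eigenvalues are -6, -5, 3.
λ=-5: eigenvector (5, -2, 2).
λ=3: eigenvector (0, 1, 0).
λ=-6: eigenvector (2, 0, 1).
P = [[5, 0, 2], [-2, 1, 0], [2, 0, 1]], D = diag(-5, 3, -6), P⁻¹ = [[1, 0, -2], [2, 1, -4], [-2, 0, 5]].
T² = P·diag(25, 9, 36)·P⁻¹ = [[-19, 0, 110], [-32, 9, 64], [-22, 0, 80]].
The requested entry is 110.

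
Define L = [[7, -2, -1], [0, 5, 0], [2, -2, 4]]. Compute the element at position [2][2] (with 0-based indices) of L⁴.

-46

Characteristic polynomial: t^3 - 16t^2 + 85t - 150 = (t - 6)(t - 5)^2, so the eigenvalues are 5, 5, 6.
t=5: eigenvector (1, 0, 2).
t=5: eigenvector (0, 1, -2).
t=6: eigenvector (-1, 0, -1).
P = [[1, 0, -1], [0, 1, 0], [2, -2, -1]], D = diag(5, 5, 6), P⁻¹ = [[-1, 2, 1], [0, 1, 0], [-2, 2, 1]].
L⁴ = P·diag(625, 625, 1296)·P⁻¹ = [[1967, -1342, -671], [0, 625, 0], [1342, -1342, -46]].
The requested entry is -46.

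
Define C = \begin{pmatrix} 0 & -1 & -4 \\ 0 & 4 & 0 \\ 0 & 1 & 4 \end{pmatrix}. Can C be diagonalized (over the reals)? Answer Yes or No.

Characteristic polynomial: p(μ) = μ^3 - 8μ^2 + 16μ = μ(μ - 4)^2.
μ = 4 has algebraic multiplicity 2; rank(C − 4I) = 2, so geometric multiplicity = 1.
Geometric multiplicity < algebraic multiplicity, so C is not diagonalizable.

No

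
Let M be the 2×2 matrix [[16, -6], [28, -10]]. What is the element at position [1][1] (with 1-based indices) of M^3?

Characteristic polynomial: λ^2 - 6λ + 8 = (λ - 4)(λ - 2), so the eigenvalues are 2, 4.
λ=2: eigenvector (3, 7).
λ=4: eigenvector (1, 2).
P = [[3, 1], [7, 2]], D = diag(2, 4), P⁻¹ = [[-2, 1], [7, -3]].
M³ = P·diag(8, 64)·P⁻¹ = [[400, -168], [784, -328]].
The requested entry is 400.

400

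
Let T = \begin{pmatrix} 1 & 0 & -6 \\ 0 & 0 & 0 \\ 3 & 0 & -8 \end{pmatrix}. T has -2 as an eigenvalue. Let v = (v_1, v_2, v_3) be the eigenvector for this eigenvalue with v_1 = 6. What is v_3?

T + 2I = [[3, 0, -6], [0, 2, 0], [3, 0, -6]].
Solving (T + 2I)v = 0 gives the eigenspace spanned by (6, 0, 3).
With v_1 = 6, v = (6, 0, 3), so v_3 = 3.

3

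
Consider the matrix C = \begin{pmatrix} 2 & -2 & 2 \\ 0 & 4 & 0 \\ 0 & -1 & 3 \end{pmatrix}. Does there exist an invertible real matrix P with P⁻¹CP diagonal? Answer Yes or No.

Characteristic polynomial: p(t) = t^3 - 9t^2 + 26t - 24 = (t - 4)(t - 3)(t - 2).
All 3 eigenvalues are distinct, so C is diagonalizable.

Yes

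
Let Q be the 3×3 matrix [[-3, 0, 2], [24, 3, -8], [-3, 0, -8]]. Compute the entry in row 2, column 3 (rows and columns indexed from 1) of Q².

Characteristic polynomial: s^3 + 8s^2 - 3s - 90 = (s - 3)(s + 5)(s + 6), so the eigenvalues are -6, -5, 3.
s=3: eigenvector (0, 1, 0).
s=-5: eigenvector (1, -4, -1).
s=-6: eigenvector (-2, 8, 3).
P = [[0, 1, -2], [1, -4, 8], [0, -1, 3]], D = diag(3, -5, -6), P⁻¹ = [[4, 1, 0], [3, 0, 2], [1, 0, 1]].
Q² = P·diag(9, 25, 36)·P⁻¹ = [[3, 0, -22], [24, 9, 88], [33, 0, 58]].
The requested entry is 88.

88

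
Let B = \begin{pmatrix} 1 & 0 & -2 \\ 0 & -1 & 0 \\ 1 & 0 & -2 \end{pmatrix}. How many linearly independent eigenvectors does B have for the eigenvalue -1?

2

B + 1I = [[2, 0, -2], [0, 0, 0], [1, 0, -1]].
This matrix has rank 1, so its null space has dimension 3 − 1 = 2.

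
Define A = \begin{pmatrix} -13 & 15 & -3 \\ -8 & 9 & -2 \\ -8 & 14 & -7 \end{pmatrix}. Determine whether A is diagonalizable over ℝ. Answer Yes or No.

No

Characteristic polynomial: p(λ) = λ^3 + 11λ^2 + 35λ + 25 = (λ + 1)(λ + 5)^2.
λ = -5 has algebraic multiplicity 2; rank(A + 5I) = 2, so geometric multiplicity = 1.
Geometric multiplicity < algebraic multiplicity, so A is not diagonalizable.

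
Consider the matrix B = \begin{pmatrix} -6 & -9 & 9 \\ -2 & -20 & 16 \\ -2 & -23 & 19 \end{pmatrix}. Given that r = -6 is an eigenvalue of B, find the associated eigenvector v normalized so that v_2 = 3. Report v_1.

B + 6I = [[0, -9, 9], [-2, -14, 16], [-2, -23, 25]].
Solving (B + 6I)v = 0 gives the eigenspace spanned by (3, 3, 3).
With v_2 = 3, v = (3, 3, 3), so v_1 = 3.

3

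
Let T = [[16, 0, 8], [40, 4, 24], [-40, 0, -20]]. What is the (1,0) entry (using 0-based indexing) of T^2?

-160

Characteristic polynomial: λ^3 - 16λ = λ(λ - 4)(λ + 4), so the eigenvalues are -4, 0, 4.
λ=0: eigenvector (1, 2, -2).
λ=4: eigenvector (0, 1, 0).
λ=-4: eigenvector (-2, -5, 5).
P = [[1, 0, -2], [2, 1, -5], [-2, 0, 5]], D = diag(0, 4, -4), P⁻¹ = [[5, 0, 2], [0, 1, 1], [2, 0, 1]].
T² = P·diag(0, 16, 16)·P⁻¹ = [[-64, 0, -32], [-160, 16, -64], [160, 0, 80]].
The requested entry is -160.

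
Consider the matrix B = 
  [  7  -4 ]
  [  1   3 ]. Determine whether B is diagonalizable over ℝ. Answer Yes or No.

Characteristic polynomial: p(r) = r^2 - 10r + 25 = (r - 5)^2.
r = 5 has algebraic multiplicity 2; rank(B − 5I) = 1, so geometric multiplicity = 1.
Geometric multiplicity < algebraic multiplicity, so B is not diagonalizable.

No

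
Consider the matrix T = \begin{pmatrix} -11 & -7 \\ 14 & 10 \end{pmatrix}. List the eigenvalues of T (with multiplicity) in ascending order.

Characteristic polynomial: p(μ) = μ^2 + μ - 12 = (μ - 3)(μ + 4).
Roots (with multiplicity): -4, 3.

-4, 3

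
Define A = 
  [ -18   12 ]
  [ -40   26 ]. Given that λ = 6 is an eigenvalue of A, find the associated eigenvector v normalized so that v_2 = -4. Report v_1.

A − 6I = [[-24, 12], [-40, 20]].
Solving (A − 6I)v = 0 gives the eigenspace spanned by (-2, -4).
With v_2 = -4, v = (-2, -4), so v_1 = -2.

-2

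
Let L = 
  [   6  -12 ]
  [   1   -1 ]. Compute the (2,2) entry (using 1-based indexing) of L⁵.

-601

Characteristic polynomial: r^2 - 5r + 6 = (r - 3)(r - 2), so the eigenvalues are 2, 3.
r=3: eigenvector (4, 1).
r=2: eigenvector (3, 1).
P = [[4, 3], [1, 1]], D = diag(3, 2), P⁻¹ = [[1, -3], [-1, 4]].
L⁵ = P·diag(243, 32)·P⁻¹ = [[876, -2532], [211, -601]].
The requested entry is -601.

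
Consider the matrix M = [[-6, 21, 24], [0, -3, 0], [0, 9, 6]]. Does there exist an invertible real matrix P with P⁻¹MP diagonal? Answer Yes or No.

Yes

Characteristic polynomial: p(μ) = μ^3 + 3μ^2 - 36μ - 108 = (μ - 6)(μ + 3)(μ + 6).
All 3 eigenvalues are distinct, so M is diagonalizable.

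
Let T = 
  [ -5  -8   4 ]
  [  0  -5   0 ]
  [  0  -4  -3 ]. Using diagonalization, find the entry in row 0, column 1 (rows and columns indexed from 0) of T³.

-392

Characteristic polynomial: r^3 + 13r^2 + 55r + 75 = (r + 3)(r + 5)^2, so the eigenvalues are -5, -5, -3.
r=-5: eigenvector (1, 0, 0).
r=-5: eigenvector (4, 1, 2).
r=-3: eigenvector (2, 0, 1).
P = [[1, 4, 2], [0, 1, 0], [0, 2, 1]], D = diag(-5, -5, -3), P⁻¹ = [[1, 0, -2], [0, 1, 0], [0, -2, 1]].
T³ = P·diag(-125, -125, -27)·P⁻¹ = [[-125, -392, 196], [0, -125, 0], [0, -196, -27]].
The requested entry is -392.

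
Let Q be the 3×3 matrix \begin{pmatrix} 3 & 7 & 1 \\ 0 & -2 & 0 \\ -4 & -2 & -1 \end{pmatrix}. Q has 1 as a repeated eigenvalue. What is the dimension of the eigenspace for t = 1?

Q − 1I = [[2, 7, 1], [0, -3, 0], [-4, -2, -2]].
This matrix has rank 2, so its null space has dimension 3 − 2 = 1.

1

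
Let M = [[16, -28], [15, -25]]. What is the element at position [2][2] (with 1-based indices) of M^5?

-45145

Characteristic polynomial: μ^2 + 9μ + 20 = (μ + 4)(μ + 5), so the eigenvalues are -5, -4.
μ=-5: eigenvector (4, 3).
μ=-4: eigenvector (-7, -5).
P = [[4, -7], [3, -5]], D = diag(-5, -4), P⁻¹ = [[-5, 7], [-3, 4]].
M⁵ = P·diag(-3125, -1024)·P⁻¹ = [[40996, -58828], [31515, -45145]].
The requested entry is -45145.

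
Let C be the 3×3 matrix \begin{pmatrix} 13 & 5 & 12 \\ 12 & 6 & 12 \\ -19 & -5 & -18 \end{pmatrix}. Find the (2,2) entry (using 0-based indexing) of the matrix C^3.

Characteristic polynomial: μ^3 - μ^2 - 36μ + 36 = (μ - 6)(μ - 1)(μ + 6), so the eigenvalues are -6, 1, 6.
μ=1: eigenvector (1, 0, -1).
μ=6: eigenvector (1, 1, -1).
μ=-6: eigenvector (-1, -1, 2).
P = [[1, 1, -1], [0, 1, -1], [-1, -1, 2]], D = diag(1, 6, -6), P⁻¹ = [[1, -1, 0], [1, 1, 1], [1, 0, 1]].
C³ = P·diag(1, 216, -216)·P⁻¹ = [[433, 215, 432], [432, 216, 432], [-649, -215, -648]].
The requested entry is -648.

-648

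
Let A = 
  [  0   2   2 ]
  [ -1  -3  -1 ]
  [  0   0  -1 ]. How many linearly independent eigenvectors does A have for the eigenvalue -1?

1

A + 1I = [[1, 2, 2], [-1, -2, -1], [0, 0, 0]].
This matrix has rank 2, so its null space has dimension 3 − 2 = 1.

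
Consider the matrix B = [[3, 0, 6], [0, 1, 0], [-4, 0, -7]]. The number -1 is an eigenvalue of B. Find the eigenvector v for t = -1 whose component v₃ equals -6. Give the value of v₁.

9

B + 1I = [[4, 0, 6], [0, 2, 0], [-4, 0, -6]].
Solving (B + 1I)v = 0 gives the eigenspace spanned by (9, 0, -6).
With v₃ = -6, v = (9, 0, -6), so v₁ = 9.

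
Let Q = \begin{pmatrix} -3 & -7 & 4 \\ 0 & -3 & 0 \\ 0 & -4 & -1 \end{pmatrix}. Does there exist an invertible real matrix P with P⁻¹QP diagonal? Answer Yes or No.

No

Characteristic polynomial: p(r) = r^3 + 7r^2 + 15r + 9 = (r + 1)(r + 3)^2.
r = -3 has algebraic multiplicity 2; rank(Q + 3I) = 2, so geometric multiplicity = 1.
Geometric multiplicity < algebraic multiplicity, so Q is not diagonalizable.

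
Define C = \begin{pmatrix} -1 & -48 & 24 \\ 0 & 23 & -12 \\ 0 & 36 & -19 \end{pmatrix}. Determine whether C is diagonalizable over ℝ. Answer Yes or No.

Yes

Characteristic polynomial: p(μ) = μ^3 - 3μ^2 - 9μ - 5 = (μ - 5)(μ + 1)^2.
μ = -1 has algebraic multiplicity 2; rank(C + 1I) = 1, so geometric multiplicity = 2.
Every eigenvalue has geometric = algebraic multiplicity, so C is diagonalizable.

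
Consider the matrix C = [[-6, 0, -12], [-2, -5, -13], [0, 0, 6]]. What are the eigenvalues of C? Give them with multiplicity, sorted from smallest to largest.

Characteristic polynomial: p(μ) = μ^3 + 5μ^2 - 36μ - 180 = (μ - 6)(μ + 5)(μ + 6).
Roots (with multiplicity): -6, -5, 6.

-6, -5, 6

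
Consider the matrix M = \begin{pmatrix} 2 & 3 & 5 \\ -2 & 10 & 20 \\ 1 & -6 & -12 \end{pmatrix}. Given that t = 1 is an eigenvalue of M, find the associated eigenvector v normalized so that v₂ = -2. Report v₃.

M − 1I = [[1, 3, 5], [-2, 9, 20], [1, -6, -13]].
Solving (M − 1I)v = 0 gives the eigenspace spanned by (1, -2, 1).
With v₂ = -2, v = (1, -2, 1), so v₃ = 1.

1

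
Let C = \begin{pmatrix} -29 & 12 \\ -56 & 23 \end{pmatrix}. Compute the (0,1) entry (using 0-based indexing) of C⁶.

-46872

Characteristic polynomial: λ^2 + 6λ + 5 = (λ + 1)(λ + 5), so the eigenvalues are -5, -1.
λ=-1: eigenvector (3, 7).
λ=-5: eigenvector (1, 2).
P = [[3, 1], [7, 2]], D = diag(-1, -5), P⁻¹ = [[-2, 1], [7, -3]].
C⁶ = P·diag(1, 15625)·P⁻¹ = [[109369, -46872], [218736, -93743]].
The requested entry is -46872.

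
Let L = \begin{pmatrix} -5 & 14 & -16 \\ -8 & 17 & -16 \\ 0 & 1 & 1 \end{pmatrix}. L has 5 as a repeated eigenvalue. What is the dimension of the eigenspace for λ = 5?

1

L − 5I = [[-10, 14, -16], [-8, 12, -16], [0, 1, -4]].
This matrix has rank 2, so its null space has dimension 3 − 2 = 1.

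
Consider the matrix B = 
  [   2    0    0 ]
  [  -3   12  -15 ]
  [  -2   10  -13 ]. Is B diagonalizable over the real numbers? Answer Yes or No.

Characteristic polynomial: p(s) = s^3 - s^2 - 8s + 12 = (s - 2)^2(s + 3).
s = 2 has algebraic multiplicity 2; rank(B − 2I) = 2, so geometric multiplicity = 1.
Geometric multiplicity < algebraic multiplicity, so B is not diagonalizable.

No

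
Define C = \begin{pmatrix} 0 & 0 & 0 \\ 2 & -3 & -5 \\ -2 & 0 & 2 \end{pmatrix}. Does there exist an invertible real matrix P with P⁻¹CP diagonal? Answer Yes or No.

Yes

Characteristic polynomial: p(λ) = λ^3 + λ^2 - 6λ = λ(λ - 2)(λ + 3).
All 3 eigenvalues are distinct, so C is diagonalizable.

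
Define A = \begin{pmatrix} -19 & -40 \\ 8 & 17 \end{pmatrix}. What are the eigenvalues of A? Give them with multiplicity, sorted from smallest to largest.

-3, 1

Characteristic polynomial: p(r) = r^2 + 2r - 3 = (r - 1)(r + 3).
Roots (with multiplicity): -3, 1.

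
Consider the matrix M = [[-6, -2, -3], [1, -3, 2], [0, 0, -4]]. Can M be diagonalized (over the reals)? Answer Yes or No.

Characteristic polynomial: p(r) = r^3 + 13r^2 + 56r + 80 = (r + 4)^2(r + 5).
r = -4 has algebraic multiplicity 2; rank(M + 4I) = 2, so geometric multiplicity = 1.
Geometric multiplicity < algebraic multiplicity, so M is not diagonalizable.

No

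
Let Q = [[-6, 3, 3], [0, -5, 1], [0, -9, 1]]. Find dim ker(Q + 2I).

Q + 2I = [[-4, 3, 3], [0, -3, 1], [0, -9, 3]].
This matrix has rank 2, so its null space has dimension 3 − 2 = 1.

1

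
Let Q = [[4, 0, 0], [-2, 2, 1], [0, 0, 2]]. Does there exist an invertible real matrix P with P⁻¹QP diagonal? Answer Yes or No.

Characteristic polynomial: p(t) = t^3 - 8t^2 + 20t - 16 = (t - 4)(t - 2)^2.
t = 2 has algebraic multiplicity 2; rank(Q − 2I) = 2, so geometric multiplicity = 1.
Geometric multiplicity < algebraic multiplicity, so Q is not diagonalizable.

No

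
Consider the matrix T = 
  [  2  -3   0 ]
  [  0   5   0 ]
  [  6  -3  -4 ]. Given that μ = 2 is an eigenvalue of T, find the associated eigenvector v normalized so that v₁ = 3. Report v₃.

3

T − 2I = [[0, -3, 0], [0, 3, 0], [6, -3, -6]].
Solving (T − 2I)v = 0 gives the eigenspace spanned by (3, 0, 3).
With v₁ = 3, v = (3, 0, 3), so v₃ = 3.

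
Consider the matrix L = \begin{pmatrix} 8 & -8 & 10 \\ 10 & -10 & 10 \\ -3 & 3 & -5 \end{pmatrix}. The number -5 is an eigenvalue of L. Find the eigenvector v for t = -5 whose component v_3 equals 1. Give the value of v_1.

L + 5I = [[13, -8, 10], [10, -5, 10], [-3, 3, 0]].
Solving (L + 5I)v = 0 gives the eigenspace spanned by (-2, -2, 1).
With v_3 = 1, v = (-2, -2, 1), so v_1 = -2.

-2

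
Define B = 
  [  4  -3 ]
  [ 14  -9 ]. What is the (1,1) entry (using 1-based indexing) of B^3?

Characteristic polynomial: μ^2 + 5μ + 6 = (μ + 2)(μ + 3), so the eigenvalues are -3, -2.
μ=-2: eigenvector (1, 2).
μ=-3: eigenvector (3, 7).
P = [[1, 3], [2, 7]], D = diag(-2, -3), P⁻¹ = [[7, -3], [-2, 1]].
B³ = P·diag(-8, -27)·P⁻¹ = [[106, -57], [266, -141]].
The requested entry is 106.

106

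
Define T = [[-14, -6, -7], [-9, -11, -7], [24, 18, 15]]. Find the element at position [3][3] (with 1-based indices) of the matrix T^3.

Characteristic polynomial: r^3 + 10r^2 + 19r - 30 = (r - 1)(r + 5)(r + 6), so the eigenvalues are -6, -5, 1.
r=-5: eigenvector (1, 2, -3).
r=-6: eigenvector (1, 1, -2).
r=1: eigenvector (-1, -1, 3).
P = [[1, 1, -1], [2, 1, -1], [-3, -2, 3]], D = diag(-5, -6, 1), P⁻¹ = [[-1, 1, 0], [3, 0, 1], [1, 1, 1]].
T³ = P·diag(-125, -216, 1)·P⁻¹ = [[-524, -126, -217], [-399, -251, -217], [924, 378, 435]].
The requested entry is 435.

435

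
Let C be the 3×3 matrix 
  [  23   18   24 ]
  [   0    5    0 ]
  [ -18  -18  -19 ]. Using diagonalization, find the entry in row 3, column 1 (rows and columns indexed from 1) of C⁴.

-1872

Characteristic polynomial: s^3 - 9s^2 + 15s + 25 = (s - 5)^2(s + 1), so the eigenvalues are -1, 5, 5.
s=5: eigenvector (4, 0, -3).
s=5: eigenvector (-1, 1, 0).
s=-1: eigenvector (-1, 0, 1).
P = [[4, -1, -1], [0, 1, 0], [-3, 0, 1]], D = diag(5, 5, -1), P⁻¹ = [[1, 1, 1], [0, 1, 0], [3, 3, 4]].
C⁴ = P·diag(625, 625, 1)·P⁻¹ = [[2497, 1872, 2496], [0, 625, 0], [-1872, -1872, -1871]].
The requested entry is -1872.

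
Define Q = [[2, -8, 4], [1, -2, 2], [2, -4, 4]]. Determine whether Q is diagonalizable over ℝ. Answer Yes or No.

No

Characteristic polynomial: p(μ) = μ^3 - 4μ^2 + 4μ = μ(μ - 2)^2.
μ = 2 has algebraic multiplicity 2; rank(Q − 2I) = 2, so geometric multiplicity = 1.
Geometric multiplicity < algebraic multiplicity, so Q is not diagonalizable.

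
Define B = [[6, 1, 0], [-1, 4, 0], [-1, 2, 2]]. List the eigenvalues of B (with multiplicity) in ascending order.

Characteristic polynomial: p(t) = t^3 - 12t^2 + 45t - 50 = (t - 5)^2(t - 2).
Roots (with multiplicity): 2, 5, 5.

2, 5, 5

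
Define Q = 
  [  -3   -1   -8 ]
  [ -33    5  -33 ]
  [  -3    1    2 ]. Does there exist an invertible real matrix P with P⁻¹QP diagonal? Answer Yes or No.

Characteristic polynomial: p(t) = t^3 - 4t^2 - 35t + 150 = (t - 5)^2(t + 6).
t = 5 has algebraic multiplicity 2; rank(Q − 5I) = 2, so geometric multiplicity = 1.
Geometric multiplicity < algebraic multiplicity, so Q is not diagonalizable.

No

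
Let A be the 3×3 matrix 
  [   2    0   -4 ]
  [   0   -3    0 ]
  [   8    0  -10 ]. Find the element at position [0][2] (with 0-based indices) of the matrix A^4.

Characteristic polynomial: t^3 + 11t^2 + 36t + 36 = (t + 2)(t + 3)(t + 6), so the eigenvalues are -6, -3, -2.
t=-6: eigenvector (-1, 0, -2).
t=-3: eigenvector (0, 1, 0).
t=-2: eigenvector (1, 0, 1).
P = [[-1, 0, 1], [0, 1, 0], [-2, 0, 1]], D = diag(-6, -3, -2), P⁻¹ = [[1, 0, -1], [0, 1, 0], [2, 0, -1]].
A⁴ = P·diag(1296, 81, 16)·P⁻¹ = [[-1264, 0, 1280], [0, 81, 0], [-2560, 0, 2576]].
The requested entry is 1280.

1280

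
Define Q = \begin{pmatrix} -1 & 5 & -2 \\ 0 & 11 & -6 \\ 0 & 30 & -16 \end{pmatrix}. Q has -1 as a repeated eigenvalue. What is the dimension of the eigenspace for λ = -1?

1

Q + 1I = [[0, 5, -2], [0, 12, -6], [0, 30, -15]].
This matrix has rank 2, so its null space has dimension 3 − 2 = 1.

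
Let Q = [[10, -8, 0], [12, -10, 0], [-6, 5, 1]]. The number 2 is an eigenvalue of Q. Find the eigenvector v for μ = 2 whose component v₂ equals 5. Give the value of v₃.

Q − 2I = [[8, -8, 0], [12, -12, 0], [-6, 5, -1]].
Solving (Q − 2I)v = 0 gives the eigenspace spanned by (5, 5, -5).
With v₂ = 5, v = (5, 5, -5), so v₃ = -5.

-5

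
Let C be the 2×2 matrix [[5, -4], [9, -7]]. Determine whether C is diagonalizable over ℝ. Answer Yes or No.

No

Characteristic polynomial: p(μ) = μ^2 + 2μ + 1 = (μ + 1)^2.
μ = -1 has algebraic multiplicity 2; rank(C + 1I) = 1, so geometric multiplicity = 1.
Geometric multiplicity < algebraic multiplicity, so C is not diagonalizable.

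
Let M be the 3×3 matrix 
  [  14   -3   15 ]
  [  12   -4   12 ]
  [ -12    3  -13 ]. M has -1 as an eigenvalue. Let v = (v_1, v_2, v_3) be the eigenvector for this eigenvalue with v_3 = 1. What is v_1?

M + 1I = [[15, -3, 15], [12, -3, 12], [-12, 3, -12]].
Solving (M + 1I)v = 0 gives the eigenspace spanned by (-1, 0, 1).
With v_3 = 1, v = (-1, 0, 1), so v_1 = -1.

-1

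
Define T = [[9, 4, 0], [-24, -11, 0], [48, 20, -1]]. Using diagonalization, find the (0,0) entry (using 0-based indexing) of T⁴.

-159

Characteristic polynomial: s^3 + 3s^2 - s - 3 = (s - 1)(s + 1)(s + 3), so the eigenvalues are -3, -1, 1.
s=1: eigenvector (1, -2, 4).
s=-3: eigenvector (-1, 3, -6).
s=-1: eigenvector (0, 0, 1).
P = [[1, -1, 0], [-2, 3, 0], [4, -6, 1]], D = diag(1, -3, -1), P⁻¹ = [[3, 1, 0], [2, 1, 0], [0, 2, 1]].
T⁴ = P·diag(1, 81, 1)·P⁻¹ = [[-159, -80, 0], [480, 241, 0], [-960, -480, 1]].
The requested entry is -159.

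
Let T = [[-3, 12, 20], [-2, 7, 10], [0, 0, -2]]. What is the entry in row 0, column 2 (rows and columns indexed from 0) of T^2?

Characteristic polynomial: μ^3 - 2μ^2 - 5μ + 6 = (μ - 3)(μ - 1)(μ + 2), so the eigenvalues are -2, 1, 3.
μ=1: eigenvector (3, 1, 0).
μ=3: eigenvector (2, 1, 0).
μ=-2: eigenvector (-4, -2, 1).
P = [[3, 2, -4], [1, 1, -2], [0, 0, 1]], D = diag(1, 3, -2), P⁻¹ = [[1, -2, 0], [-1, 3, 2], [0, 0, 1]].
T² = P·diag(1, 9, 4)·P⁻¹ = [[-15, 48, 20], [-8, 25, 10], [0, 0, 4]].
The requested entry is 20.

20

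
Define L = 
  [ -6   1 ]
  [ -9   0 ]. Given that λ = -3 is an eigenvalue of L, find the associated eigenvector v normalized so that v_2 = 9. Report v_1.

L + 3I = [[-3, 1], [-9, 3]].
Solving (L + 3I)v = 0 gives the eigenspace spanned by (3, 9).
With v_2 = 9, v = (3, 9), so v_1 = 3.

3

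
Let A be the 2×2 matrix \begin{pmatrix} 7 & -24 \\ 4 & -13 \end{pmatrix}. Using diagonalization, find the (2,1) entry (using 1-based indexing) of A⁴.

-624

Characteristic polynomial: t^2 + 6t + 5 = (t + 1)(t + 5), so the eigenvalues are -5, -1.
t=-1: eigenvector (-3, -1).
t=-5: eigenvector (-2, -1).
P = [[-3, -2], [-1, -1]], D = diag(-1, -5), P⁻¹ = [[-1, 2], [1, -3]].
A⁴ = P·diag(1, 625)·P⁻¹ = [[-1247, 3744], [-624, 1873]].
The requested entry is -624.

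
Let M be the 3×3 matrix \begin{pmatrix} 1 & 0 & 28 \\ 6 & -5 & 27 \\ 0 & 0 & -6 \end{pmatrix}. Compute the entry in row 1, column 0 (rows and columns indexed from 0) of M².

-24

Characteristic polynomial: t^3 + 10t^2 + 19t - 30 = (t - 1)(t + 5)(t + 6), so the eigenvalues are -6, -5, 1.
t=-6: eigenvector (-4, -3, 1).
t=-5: eigenvector (0, 1, 0).
t=1: eigenvector (1, 1, 0).
P = [[-4, 0, 1], [-3, 1, 1], [1, 0, 0]], D = diag(-6, -5, 1), P⁻¹ = [[0, 0, 1], [-1, 1, -1], [1, 0, 4]].
M² = P·diag(36, 25, 1)·P⁻¹ = [[1, 0, -140], [-24, 25, -129], [0, 0, 36]].
The requested entry is -24.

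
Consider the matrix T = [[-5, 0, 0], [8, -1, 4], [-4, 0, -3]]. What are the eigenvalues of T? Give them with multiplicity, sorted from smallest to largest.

Characteristic polynomial: p(μ) = μ^3 + 9μ^2 + 23μ + 15 = (μ + 1)(μ + 3)(μ + 5).
Roots (with multiplicity): -5, -3, -1.

-5, -3, -1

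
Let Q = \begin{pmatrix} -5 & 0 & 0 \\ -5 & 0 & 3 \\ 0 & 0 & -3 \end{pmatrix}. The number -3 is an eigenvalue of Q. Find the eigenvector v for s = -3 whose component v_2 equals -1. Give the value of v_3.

Q + 3I = [[-2, 0, 0], [-5, 3, 3], [0, 0, 0]].
Solving (Q + 3I)v = 0 gives the eigenspace spanned by (0, -1, 1).
With v_2 = -1, v = (0, -1, 1), so v_3 = 1.

1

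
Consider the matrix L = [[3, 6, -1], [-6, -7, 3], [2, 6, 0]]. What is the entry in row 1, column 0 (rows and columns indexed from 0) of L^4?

Characteristic polynomial: s^3 + 4s^2 - s - 4 = (s - 1)(s + 1)(s + 4), so the eigenvalues are -4, -1, 1.
s=1: eigenvector (1, 0, 2).
s=-1: eigenvector (2, -1, 2).
s=-4: eigenvector (-1, 1, -1).
P = [[1, 2, -1], [0, -1, 1], [2, 2, -1]], D = diag(1, -1, -4), P⁻¹ = [[-1, 0, 1], [2, 1, -1], [2, 2, -1]].
L⁴ = P·diag(1, 1, 256)·P⁻¹ = [[-509, -510, 255], [510, 511, -255], [-510, -510, 256]].
The requested entry is 510.

510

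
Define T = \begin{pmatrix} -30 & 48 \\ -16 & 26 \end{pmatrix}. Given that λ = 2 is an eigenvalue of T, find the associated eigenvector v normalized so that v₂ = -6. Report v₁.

-9

T − 2I = [[-32, 48], [-16, 24]].
Solving (T − 2I)v = 0 gives the eigenspace spanned by (-9, -6).
With v₂ = -6, v = (-9, -6), so v₁ = -9.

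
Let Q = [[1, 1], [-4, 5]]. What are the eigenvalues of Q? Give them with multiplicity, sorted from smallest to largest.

Characteristic polynomial: p(μ) = μ^2 - 6μ + 9 = (μ - 3)^2.
Roots (with multiplicity): 3, 3.

3, 3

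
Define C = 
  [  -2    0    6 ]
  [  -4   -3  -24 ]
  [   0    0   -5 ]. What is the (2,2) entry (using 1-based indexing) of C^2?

9

Characteristic polynomial: s^3 + 10s^2 + 31s + 30 = (s + 2)(s + 3)(s + 5), so the eigenvalues are -5, -3, -2.
s=-3: eigenvector (0, 1, 0).
s=-2: eigenvector (1, -4, 0).
s=-5: eigenvector (-2, 8, 1).
P = [[0, 1, -2], [1, -4, 8], [0, 0, 1]], D = diag(-3, -2, -5), P⁻¹ = [[4, 1, 0], [1, 0, 2], [0, 0, 1]].
C² = P·diag(9, 4, 25)·P⁻¹ = [[4, 0, -42], [20, 9, 168], [0, 0, 25]].
The requested entry is 9.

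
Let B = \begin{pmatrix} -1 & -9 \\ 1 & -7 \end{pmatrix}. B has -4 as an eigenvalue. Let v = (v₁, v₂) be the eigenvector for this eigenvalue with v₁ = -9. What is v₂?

B + 4I = [[3, -9], [1, -3]].
Solving (B + 4I)v = 0 gives the eigenspace spanned by (-9, -3).
With v₁ = -9, v = (-9, -3), so v₂ = -3.

-3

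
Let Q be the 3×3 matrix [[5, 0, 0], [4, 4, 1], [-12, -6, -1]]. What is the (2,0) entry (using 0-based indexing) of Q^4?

-1872

Characteristic polynomial: s^3 - 8s^2 + 17s - 10 = (s - 5)(s - 2)(s - 1), so the eigenvalues are 1, 2, 5.
s=2: eigenvector (0, 1, -2).
s=5: eigenvector (1, 1, -3).
s=1: eigenvector (0, -1, 3).
P = [[0, 1, 0], [1, 1, -1], [-2, -3, 3]], D = diag(2, 5, 1), P⁻¹ = [[0, 3, 1], [1, 0, 0], [1, 2, 1]].
Q⁴ = P·diag(16, 625, 1)·P⁻¹ = [[625, 0, 0], [624, 46, 15], [-1872, -90, -29]].
The requested entry is -1872.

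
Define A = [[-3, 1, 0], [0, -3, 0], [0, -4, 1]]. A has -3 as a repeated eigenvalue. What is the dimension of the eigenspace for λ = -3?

A + 3I = [[0, 1, 0], [0, 0, 0], [0, -4, 4]].
This matrix has rank 2, so its null space has dimension 3 − 2 = 1.

1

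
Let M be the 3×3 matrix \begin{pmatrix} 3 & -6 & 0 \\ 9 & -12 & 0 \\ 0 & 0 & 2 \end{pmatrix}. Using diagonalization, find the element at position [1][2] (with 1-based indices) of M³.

-378

Characteristic polynomial: μ^3 + 7μ^2 - 36 = (μ - 2)(μ + 3)(μ + 6), so the eigenvalues are -6, -3, 2.
μ=-3: eigenvector (1, 1, 0).
μ=-6: eigenvector (2, 3, 0).
μ=2: eigenvector (0, 0, 1).
P = [[1, 2, 0], [1, 3, 0], [0, 0, 1]], D = diag(-3, -6, 2), P⁻¹ = [[3, -2, 0], [-1, 1, 0], [0, 0, 1]].
M³ = P·diag(-27, -216, 8)·P⁻¹ = [[351, -378, 0], [567, -594, 0], [0, 0, 8]].
The requested entry is -378.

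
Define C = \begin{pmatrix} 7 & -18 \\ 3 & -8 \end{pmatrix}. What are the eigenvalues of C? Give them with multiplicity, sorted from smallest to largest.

Characteristic polynomial: p(t) = t^2 + t - 2 = (t - 1)(t + 2).
Roots (with multiplicity): -2, 1.

-2, 1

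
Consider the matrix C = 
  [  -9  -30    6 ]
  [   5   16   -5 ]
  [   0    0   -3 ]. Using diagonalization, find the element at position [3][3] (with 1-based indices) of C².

9

Characteristic polynomial: λ^3 - 4λ^2 - 15λ + 18 = (λ - 6)(λ - 1)(λ + 3), so the eigenvalues are -3, 1, 6.
λ=1: eigenvector (3, -1, 0).
λ=-3: eigenvector (1, 0, 1).
λ=6: eigenvector (-2, 1, 0).
P = [[3, 1, -2], [-1, 0, 1], [0, 1, 0]], D = diag(1, -3, 6), P⁻¹ = [[1, 2, -1], [0, 0, 1], [1, 3, -1]].
C² = P·diag(1, 9, 36)·P⁻¹ = [[-69, -210, 78], [35, 106, -35], [0, 0, 9]].
The requested entry is 9.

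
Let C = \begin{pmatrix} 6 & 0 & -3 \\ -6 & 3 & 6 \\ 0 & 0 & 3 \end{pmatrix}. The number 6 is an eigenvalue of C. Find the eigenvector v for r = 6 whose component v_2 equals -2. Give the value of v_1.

1

C − 6I = [[0, 0, -3], [-6, -3, 6], [0, 0, -3]].
Solving (C − 6I)v = 0 gives the eigenspace spanned by (1, -2, 0).
With v_2 = -2, v = (1, -2, 0), so v_1 = 1.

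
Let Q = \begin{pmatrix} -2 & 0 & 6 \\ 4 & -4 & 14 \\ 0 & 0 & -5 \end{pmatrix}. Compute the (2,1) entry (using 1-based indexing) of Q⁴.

-480

Characteristic polynomial: t^3 + 11t^2 + 38t + 40 = (t + 2)(t + 4)(t + 5), so the eigenvalues are -5, -4, -2.
t=-2: eigenvector (1, 2, 0).
t=-4: eigenvector (0, 1, 0).
t=-5: eigenvector (-2, -6, 1).
P = [[1, 0, -2], [2, 1, -6], [0, 0, 1]], D = diag(-2, -4, -5), P⁻¹ = [[1, 0, 2], [-2, 1, 2], [0, 0, 1]].
Q⁴ = P·diag(16, 256, 625)·P⁻¹ = [[16, 0, -1218], [-480, 256, -3174], [0, 0, 625]].
The requested entry is -480.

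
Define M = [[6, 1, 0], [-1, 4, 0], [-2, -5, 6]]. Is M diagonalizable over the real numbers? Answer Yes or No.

No

Characteristic polynomial: p(μ) = μ^3 - 16μ^2 + 85μ - 150 = (μ - 6)(μ - 5)^2.
μ = 5 has algebraic multiplicity 2; rank(M − 5I) = 2, so geometric multiplicity = 1.
Geometric multiplicity < algebraic multiplicity, so M is not diagonalizable.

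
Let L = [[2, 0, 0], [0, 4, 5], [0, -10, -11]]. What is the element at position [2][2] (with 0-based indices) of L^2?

Characteristic polynomial: μ^3 + 5μ^2 - 8μ - 12 = (μ - 2)(μ + 1)(μ + 6), so the eigenvalues are -6, -1, 2.
μ=2: eigenvector (1, 0, 0).
μ=-1: eigenvector (0, 1, -1).
μ=-6: eigenvector (0, -1, 2).
P = [[1, 0, 0], [0, 1, -1], [0, -1, 2]], D = diag(2, -1, -6), P⁻¹ = [[1, 0, 0], [0, 2, 1], [0, 1, 1]].
L² = P·diag(4, 1, 36)·P⁻¹ = [[4, 0, 0], [0, -34, -35], [0, 70, 71]].
The requested entry is 71.

71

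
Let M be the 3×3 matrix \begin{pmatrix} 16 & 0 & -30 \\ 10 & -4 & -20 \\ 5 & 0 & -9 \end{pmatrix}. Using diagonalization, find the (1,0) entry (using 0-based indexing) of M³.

Characteristic polynomial: λ^3 - 3λ^2 - 22λ + 24 = (λ - 6)(λ - 1)(λ + 4), so the eigenvalues are -4, 1, 6.
λ=6: eigenvector (3, 1, 1).
λ=-4: eigenvector (0, 1, 0).
λ=1: eigenvector (2, 0, 1).
P = [[3, 0, 2], [1, 1, 0], [1, 0, 1]], D = diag(6, -4, 1), P⁻¹ = [[1, 0, -2], [-1, 1, 2], [-1, 0, 3]].
M³ = P·diag(216, -64, 1)·P⁻¹ = [[646, 0, -1290], [280, -64, -560], [215, 0, -429]].
The requested entry is 280.

280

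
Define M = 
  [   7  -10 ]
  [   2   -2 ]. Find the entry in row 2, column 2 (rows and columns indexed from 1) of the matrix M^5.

-812

Characteristic polynomial: r^2 - 5r + 6 = (r - 3)(r - 2), so the eigenvalues are 2, 3.
r=2: eigenvector (2, 1).
r=3: eigenvector (5, 2).
P = [[2, 5], [1, 2]], D = diag(2, 3), P⁻¹ = [[-2, 5], [1, -2]].
M⁵ = P·diag(32, 243)·P⁻¹ = [[1087, -2110], [422, -812]].
The requested entry is -812.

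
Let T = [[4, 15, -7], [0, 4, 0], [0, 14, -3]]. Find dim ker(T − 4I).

T − 4I = [[0, 15, -7], [0, 0, 0], [0, 14, -7]].
This matrix has rank 2, so its null space has dimension 3 − 2 = 1.

1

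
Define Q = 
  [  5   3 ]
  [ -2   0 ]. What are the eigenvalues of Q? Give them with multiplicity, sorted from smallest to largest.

2, 3

Characteristic polynomial: p(λ) = λ^2 - 5λ + 6 = (λ - 3)(λ - 2).
Roots (with multiplicity): 2, 3.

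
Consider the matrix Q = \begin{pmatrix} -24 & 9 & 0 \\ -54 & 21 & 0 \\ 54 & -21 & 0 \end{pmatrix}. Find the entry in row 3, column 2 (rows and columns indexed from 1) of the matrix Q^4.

2349

Characteristic polynomial: λ^3 + 3λ^2 - 18λ = λ(λ - 3)(λ + 6), so the eigenvalues are -6, 0, 3.
λ=-6: eigenvector (1, 2, -2).
λ=3: eigenvector (1, 3, -3).
λ=0: eigenvector (0, 0, 1).
P = [[1, 1, 0], [2, 3, 0], [-2, -3, 1]], D = diag(-6, 3, 0), P⁻¹ = [[3, -1, 0], [-2, 1, 0], [0, 1, 1]].
Q⁴ = P·diag(1296, 81, 0)·P⁻¹ = [[3726, -1215, 0], [7290, -2349, 0], [-7290, 2349, 0]].
The requested entry is 2349.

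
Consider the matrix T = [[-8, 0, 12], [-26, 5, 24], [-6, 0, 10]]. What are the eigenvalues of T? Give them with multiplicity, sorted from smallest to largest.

Characteristic polynomial: p(s) = s^3 - 7s^2 + 2s + 40 = (s - 5)(s - 4)(s + 2).
Roots (with multiplicity): -2, 4, 5.

-2, 4, 5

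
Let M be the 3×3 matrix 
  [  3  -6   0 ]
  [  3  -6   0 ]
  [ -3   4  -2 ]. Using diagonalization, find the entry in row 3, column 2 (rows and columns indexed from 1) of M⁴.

-146

Characteristic polynomial: t^3 + 5t^2 + 6t = t(t + 2)(t + 3), so the eigenvalues are -3, -2, 0.
t=0: eigenvector (2, 1, -1).
t=-3: eigenvector (1, 1, -1).
t=-2: eigenvector (0, 0, 1).
P = [[2, 1, 0], [1, 1, 0], [-1, -1, 1]], D = diag(0, -3, -2), P⁻¹ = [[1, -1, 0], [-1, 2, 0], [0, 1, 1]].
M⁴ = P·diag(0, 81, 16)·P⁻¹ = [[-81, 162, 0], [-81, 162, 0], [81, -146, 16]].
The requested entry is -146.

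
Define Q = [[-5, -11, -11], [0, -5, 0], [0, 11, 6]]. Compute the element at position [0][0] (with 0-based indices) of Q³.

Characteristic polynomial: t^3 + 4t^2 - 35t - 150 = (t - 6)(t + 5)^2, so the eigenvalues are -5, -5, 6.
t=-5: eigenvector (1, 0, 0).
t=-5: eigenvector (1, 1, -1).
t=6: eigenvector (-1, 0, 1).
P = [[1, 1, -1], [0, 1, 0], [0, -1, 1]], D = diag(-5, -5, 6), P⁻¹ = [[1, 0, 1], [0, 1, 0], [0, 1, 1]].
Q³ = P·diag(-125, -125, 216)·P⁻¹ = [[-125, -341, -341], [0, -125, 0], [0, 341, 216]].
The requested entry is -125.

-125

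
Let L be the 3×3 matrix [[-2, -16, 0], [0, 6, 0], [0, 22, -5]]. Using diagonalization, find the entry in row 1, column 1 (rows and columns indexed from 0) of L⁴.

Characteristic polynomial: s^3 + s^2 - 32s - 60 = (s - 6)(s + 2)(s + 5), so the eigenvalues are -5, -2, 6.
s=-2: eigenvector (1, 0, 0).
s=6: eigenvector (-2, 1, 2).
s=-5: eigenvector (0, 0, 1).
P = [[1, -2, 0], [0, 1, 0], [0, 2, 1]], D = diag(-2, 6, -5), P⁻¹ = [[1, 2, 0], [0, 1, 0], [0, -2, 1]].
L⁴ = P·diag(16, 1296, 625)·P⁻¹ = [[16, -2560, 0], [0, 1296, 0], [0, 1342, 625]].
The requested entry is 1296.

1296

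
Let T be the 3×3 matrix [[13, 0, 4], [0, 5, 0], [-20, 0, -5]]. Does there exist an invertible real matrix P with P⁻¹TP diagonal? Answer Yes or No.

Characteristic polynomial: p(μ) = μ^3 - 13μ^2 + 55μ - 75 = (μ - 5)^2(μ - 3).
μ = 5 has algebraic multiplicity 2; rank(T − 5I) = 1, so geometric multiplicity = 2.
Every eigenvalue has geometric = algebraic multiplicity, so T is diagonalizable.

Yes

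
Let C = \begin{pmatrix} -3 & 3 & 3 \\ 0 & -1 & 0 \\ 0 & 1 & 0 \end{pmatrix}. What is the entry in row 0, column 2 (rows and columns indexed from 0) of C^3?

Characteristic polynomial: t^3 + 4t^2 + 3t = t(t + 1)(t + 3), so the eigenvalues are -3, -1, 0.
t=0: eigenvector (1, 0, 1).
t=-1: eigenvector (0, 1, -1).
t=-3: eigenvector (1, 0, 0).
P = [[1, 0, 1], [0, 1, 0], [1, -1, 0]], D = diag(0, -1, -3), P⁻¹ = [[0, 1, 1], [0, 1, 0], [1, -1, -1]].
C³ = P·diag(0, -1, -27)·P⁻¹ = [[-27, 27, 27], [0, -1, 0], [0, 1, 0]].
The requested entry is 27.

27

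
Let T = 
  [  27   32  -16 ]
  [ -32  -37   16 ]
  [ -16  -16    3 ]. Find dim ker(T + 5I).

2

T + 5I = [[32, 32, -16], [-32, -32, 16], [-16, -16, 8]].
This matrix has rank 1, so its null space has dimension 3 − 1 = 2.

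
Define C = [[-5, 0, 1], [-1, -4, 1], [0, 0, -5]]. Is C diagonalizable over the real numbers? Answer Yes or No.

No

Characteristic polynomial: p(t) = t^3 + 14t^2 + 65t + 100 = (t + 4)(t + 5)^2.
t = -5 has algebraic multiplicity 2; rank(C + 5I) = 2, so geometric multiplicity = 1.
Geometric multiplicity < algebraic multiplicity, so C is not diagonalizable.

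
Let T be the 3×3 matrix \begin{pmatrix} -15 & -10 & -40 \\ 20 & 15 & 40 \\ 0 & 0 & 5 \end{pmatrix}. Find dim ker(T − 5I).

T − 5I = [[-20, -10, -40], [20, 10, 40], [0, 0, 0]].
This matrix has rank 1, so its null space has dimension 3 − 1 = 2.

2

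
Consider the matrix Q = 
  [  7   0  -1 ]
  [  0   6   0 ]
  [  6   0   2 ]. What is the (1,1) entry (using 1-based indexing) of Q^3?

247

Characteristic polynomial: μ^3 - 15μ^2 + 74μ - 120 = (μ - 6)(μ - 5)(μ - 4), so the eigenvalues are 4, 5, 6.
μ=6: eigenvector (0, 1, 0).
μ=5: eigenvector (1, 0, 2).
μ=4: eigenvector (1, 0, 3).
P = [[0, 1, 1], [1, 0, 0], [0, 2, 3]], D = diag(6, 5, 4), P⁻¹ = [[0, 1, 0], [3, 0, -1], [-2, 0, 1]].
Q³ = P·diag(216, 125, 64)·P⁻¹ = [[247, 0, -61], [0, 216, 0], [366, 0, -58]].
The requested entry is 247.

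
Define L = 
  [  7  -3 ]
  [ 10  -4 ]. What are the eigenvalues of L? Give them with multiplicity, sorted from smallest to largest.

1, 2

Characteristic polynomial: p(t) = t^2 - 3t + 2 = (t - 2)(t - 1).
Roots (with multiplicity): 1, 2.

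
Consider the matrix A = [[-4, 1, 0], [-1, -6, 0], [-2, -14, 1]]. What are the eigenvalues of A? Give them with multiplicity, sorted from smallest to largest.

Characteristic polynomial: p(s) = s^3 + 9s^2 + 15s - 25 = (s - 1)(s + 5)^2.
Roots (with multiplicity): -5, -5, 1.

-5, -5, 1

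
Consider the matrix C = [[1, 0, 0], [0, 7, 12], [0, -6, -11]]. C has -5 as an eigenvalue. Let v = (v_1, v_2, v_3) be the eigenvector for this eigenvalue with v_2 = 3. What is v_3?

C + 5I = [[6, 0, 0], [0, 12, 12], [0, -6, -6]].
Solving (C + 5I)v = 0 gives the eigenspace spanned by (0, 3, -3).
With v_2 = 3, v = (0, 3, -3), so v_3 = -3.

-3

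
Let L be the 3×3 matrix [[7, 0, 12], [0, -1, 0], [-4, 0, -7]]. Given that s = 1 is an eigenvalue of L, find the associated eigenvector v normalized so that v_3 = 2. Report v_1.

L − 1I = [[6, 0, 12], [0, -2, 0], [-4, 0, -8]].
Solving (L − 1I)v = 0 gives the eigenspace spanned by (-4, 0, 2).
With v_3 = 2, v = (-4, 0, 2), so v_1 = -4.

-4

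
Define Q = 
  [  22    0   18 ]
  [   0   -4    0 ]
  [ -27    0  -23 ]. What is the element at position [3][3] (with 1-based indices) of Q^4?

1363

Characteristic polynomial: μ^3 + 5μ^2 - 16μ - 80 = (μ - 4)(μ + 4)(μ + 5), so the eigenvalues are -5, -4, 4.
μ=4: eigenvector (1, 0, -1).
μ=-4: eigenvector (0, 1, 0).
μ=-5: eigenvector (-2, 0, 3).
P = [[1, 0, -2], [0, 1, 0], [-1, 0, 3]], D = diag(4, -4, -5), P⁻¹ = [[3, 0, 2], [0, 1, 0], [1, 0, 1]].
Q⁴ = P·diag(256, 256, 625)·P⁻¹ = [[-482, 0, -738], [0, 256, 0], [1107, 0, 1363]].
The requested entry is 1363.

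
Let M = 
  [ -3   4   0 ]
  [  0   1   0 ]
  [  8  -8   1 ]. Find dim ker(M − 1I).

M − 1I = [[-4, 4, 0], [0, 0, 0], [8, -8, 0]].
This matrix has rank 1, so its null space has dimension 3 − 1 = 2.

2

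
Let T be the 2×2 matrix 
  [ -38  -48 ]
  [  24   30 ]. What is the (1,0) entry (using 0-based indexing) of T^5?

46464

Characteristic polynomial: s^2 + 8s + 12 = (s + 2)(s + 6), so the eigenvalues are -6, -2.
s=-2: eigenvector (4, -3).
s=-6: eigenvector (3, -2).
P = [[4, 3], [-3, -2]], D = diag(-2, -6), P⁻¹ = [[-2, -3], [3, 4]].
T⁵ = P·diag(-32, -7776)·P⁻¹ = [[-69728, -92928], [46464, 61920]].
The requested entry is 46464.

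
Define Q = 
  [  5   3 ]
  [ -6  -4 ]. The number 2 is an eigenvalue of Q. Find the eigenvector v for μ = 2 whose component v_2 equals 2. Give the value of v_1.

Q − 2I = [[3, 3], [-6, -6]].
Solving (Q − 2I)v = 0 gives the eigenspace spanned by (-2, 2).
With v_2 = 2, v = (-2, 2), so v_1 = -2.

-2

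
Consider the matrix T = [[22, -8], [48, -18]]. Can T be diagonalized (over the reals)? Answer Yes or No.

Yes

Characteristic polynomial: p(λ) = λ^2 - 4λ - 12 = (λ - 6)(λ + 2).
All 2 eigenvalues are distinct, so T is diagonalizable.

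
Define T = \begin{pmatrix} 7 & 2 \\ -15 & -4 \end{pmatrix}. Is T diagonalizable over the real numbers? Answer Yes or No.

Characteristic polynomial: p(r) = r^2 - 3r + 2 = (r - 2)(r - 1).
All 2 eigenvalues are distinct, so T is diagonalizable.

Yes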